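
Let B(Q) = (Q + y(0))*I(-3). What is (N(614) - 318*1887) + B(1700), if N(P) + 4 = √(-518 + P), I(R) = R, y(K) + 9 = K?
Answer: -605143 + 4*√6 ≈ -6.0513e+5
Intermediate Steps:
y(K) = -9 + K
B(Q) = 27 - 3*Q (B(Q) = (Q + (-9 + 0))*(-3) = (Q - 9)*(-3) = (-9 + Q)*(-3) = 27 - 3*Q)
N(P) = -4 + √(-518 + P)
(N(614) - 318*1887) + B(1700) = ((-4 + √(-518 + 614)) - 318*1887) + (27 - 3*1700) = ((-4 + √96) - 600066) + (27 - 5100) = ((-4 + 4*√6) - 600066) - 5073 = (-600070 + 4*√6) - 5073 = -605143 + 4*√6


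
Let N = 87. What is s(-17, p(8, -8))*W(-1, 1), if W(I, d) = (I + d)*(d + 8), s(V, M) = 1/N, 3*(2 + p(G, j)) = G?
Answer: 0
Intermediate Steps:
p(G, j) = -2 + G/3
s(V, M) = 1/87
W(I, d) = (8 + d)*(I + d) (W(I, d) = (I + d)*(8 + d) = (8 + d)*(I + d))
s(-17, p(8, -8))*W(-1, 1) = (1² + 8*(-1) + 8*1 - 1*1)/87 = (1 - 8 + 8 - 1)/87 = (1/87)*0 = 0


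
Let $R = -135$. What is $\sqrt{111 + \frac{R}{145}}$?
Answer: $\frac{2 \sqrt{23142}}{29} \approx 10.491$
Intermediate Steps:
$\sqrt{111 + \frac{R}{145}} = \sqrt{111 - \frac{135}{145}} = \sqrt{111 - \frac{27}{29}} = \sqrt{\frac{3192}{29}} = \frac{2 \sqrt{23142}}{29}$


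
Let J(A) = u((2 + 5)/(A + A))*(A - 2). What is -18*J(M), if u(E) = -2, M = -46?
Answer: -1728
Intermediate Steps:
J(A) = 4 - 2*A (J(A) = -2*(A - 2) = -2*(-2 + A) = 4 - 2*A)
-18*J(M) = -18*(4 - 2*(-46)) = -18*(4 + 92) = -18*96 = -1728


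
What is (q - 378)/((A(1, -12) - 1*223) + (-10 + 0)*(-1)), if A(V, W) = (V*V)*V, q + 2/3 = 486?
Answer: -161/318 ≈ -0.50629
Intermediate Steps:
q = 1456/3 (q = -⅔ + 486 = 1456/3 ≈ 485.33)
A(V, W) = V³ (A(V, W) = V²*V = V³)
(q - 378)/((A(1, -12) - 1*223) + (-10 + 0)*(-1)) = (1456/3 - 378)/((1³ - 1*223) + (-10 + 0)*(-1)) = 322/(3*((1 - 223) - 10*(-1))) = 322/(3*(-222 + 10)) = (322/3)/(-212) = (322/3)*(-1/212) = -161/318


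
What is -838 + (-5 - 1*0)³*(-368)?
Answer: 45162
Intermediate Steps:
-838 + (-5 - 1*0)³*(-368) = -838 + (-5 + 0)³*(-368) = -838 + (-5)³*(-368) = -838 - 125*(-368) = -838 + 46000 = 45162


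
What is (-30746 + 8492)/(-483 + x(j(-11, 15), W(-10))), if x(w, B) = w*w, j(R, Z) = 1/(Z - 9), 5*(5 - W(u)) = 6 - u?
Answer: 801144/17387 ≈ 46.077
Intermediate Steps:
W(u) = 19/5 + u/5 (W(u) = 5 - (6 - u)/5 = 5 + (-6/5 + u/5) = 19/5 + u/5)
j(R, Z) = 1/(-9 + Z)
x(w, B) = w²
(-30746 + 8492)/(-483 + x(j(-11, 15), W(-10))) = (-30746 + 8492)/(-483 + (1/(-9 + 15))²) = -22254/(-483 + (1/6)²) = -22254/(-483 + (⅙)²) = -22254/(-483 + 1/36) = -22254/(-17387/36) = -22254*(-36/17387) = 801144/17387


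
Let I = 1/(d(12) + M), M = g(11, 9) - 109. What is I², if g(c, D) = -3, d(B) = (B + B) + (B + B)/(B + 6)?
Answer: 9/67600 ≈ 0.00013314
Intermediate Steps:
d(B) = 2*B + 2*B/(6 + B) (d(B) = 2*B + (2*B)/(6 + B) = 2*B + 2*B/(6 + B))
M = -112 (M = -3 - 109 = -112)
I = -3/260 (I = 1/(2*12*(7 + 12)/(6 + 12) - 112) = 1/(2*12*19/18 - 112) = 1/(2*12*(1/18)*19 - 112) = 1/(76/3 - 112) = 1/(-260/3) = -3/260 ≈ -0.011538)
I² = (-3/260)² = 9/67600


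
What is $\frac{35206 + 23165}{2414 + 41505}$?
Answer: $\frac{58371}{43919} \approx 1.3291$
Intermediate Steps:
$\frac{35206 + 23165}{2414 + 41505} = \frac{58371}{43919}$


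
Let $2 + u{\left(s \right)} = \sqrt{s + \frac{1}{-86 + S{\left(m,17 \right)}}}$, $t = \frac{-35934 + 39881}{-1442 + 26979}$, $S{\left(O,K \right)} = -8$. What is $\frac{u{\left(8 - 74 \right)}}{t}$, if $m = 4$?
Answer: $- \frac{51074}{3947} + \frac{25537 i \sqrt{583270}}{371018} \approx -12.94 + 52.567 i$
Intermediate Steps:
$t = \frac{3947}{25537} \approx 0.15456$
$u{\left(s \right)} = -2 + \sqrt{- \frac{1}{94} + s}$ ($u{\left(s \right)} = -2 + \sqrt{s + \frac{1}{-86 - 8}} = -2 + \sqrt{s + \frac{1}{-94}} = -2 + \sqrt{s - \frac{1}{94}} = -2 + \sqrt{- \frac{1}{94} + s}$)
$\frac{u{\left(8 - 74 \right)}}{t} = \frac{-2 + \frac{\sqrt{-94 + 8836 \left(8 - 74\right)}}{94}}{\frac{3947}{25537}} = \left(-2 + \frac{\sqrt{-94 + 8836 \left(8 - 74\right)}}{94}\right) \frac{25537}{3947} = \left(-2 + \frac{\sqrt{-94 + 8836 \left(-66\right)}}{94}\right) \frac{25537}{3947} = \left(-2 + \frac{\sqrt{-94 - 583176}}{94}\right) \frac{25537}{3947} = \left(-2 + \frac{\sqrt{-583270}}{94}\right) \frac{25537}{3947} = \left(-2 + \frac{i \sqrt{583270}}{94}\right) \frac{25537}{3947} = - \frac{51074}{3947} + \frac{25537 i \sqrt{583270}}{371018}$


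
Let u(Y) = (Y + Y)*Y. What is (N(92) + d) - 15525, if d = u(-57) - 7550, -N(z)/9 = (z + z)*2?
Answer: -19889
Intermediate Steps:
u(Y) = 2*Y² (u(Y) = (2*Y)*Y = 2*Y²)
N(z) = -36*z (N(z) = -9*(z + z)*2 = -9*2*z*2 = -36*z)
d = -1052 (d = 2*(-57)² - 7550 = 2*3249 - 7550 = 6498 - 7550 = -1052)
(N(92) + d) - 15525 = (-36*92 - 1052) - 15525 = (-3312 - 1052) - 15525 = -4364 - 15525 = -19889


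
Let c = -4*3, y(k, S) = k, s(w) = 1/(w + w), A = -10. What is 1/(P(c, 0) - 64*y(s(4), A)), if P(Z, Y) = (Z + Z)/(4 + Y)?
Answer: -1/14 ≈ -0.071429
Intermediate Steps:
s(w) = 1/(2*w)
c = -12
P(Z, Y) = 2*Z/(4 + Y) (P(Z, Y) = (2*Z)/(4 + Y) = 2*Z/(4 + Y))
1/(P(c, 0) - 64*y(s(4), A)) = 1/(2*(-12)/(4 + 0) - 32/4) = 1/(2*(-12)/4 - 32/4) = 1/(2*(-12)*(¼) - 64*⅛) = 1/(-6 - 8) = 1/(-14) = -1/14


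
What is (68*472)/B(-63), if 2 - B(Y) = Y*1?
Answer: 32096/65 ≈ 493.78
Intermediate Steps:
B(Y) = 2 - Y
(68*472)/B(-63) = (68*472)/(2 - 1*(-63)) = 32096/(2 + 63) = 32096/65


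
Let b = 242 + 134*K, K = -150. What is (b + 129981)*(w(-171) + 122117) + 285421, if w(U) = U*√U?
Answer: 13448175812 - 56493099*I*√19 ≈ 1.3448e+10 - 2.4625e+8*I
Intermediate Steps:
w(U) = U^(3/2)
b = -19858 (b = 242 + 134*(-150) = 242 - 20100 = -19858)
(b + 129981)*(w(-171) + 122117) + 285421 = (-19858 + 129981)*((-171)^(3/2) + 122117) + 285421 = 110123*(-513*I*√19 + 122117) + 285421 = 110123*(122117 - 513*I*√19) + 285421 = (13447890391 - 56493099*I*√19) + 285421 = 13448175812 - 56493099*I*√19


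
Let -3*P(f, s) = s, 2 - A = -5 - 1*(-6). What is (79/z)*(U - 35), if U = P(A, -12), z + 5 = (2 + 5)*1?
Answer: -2449/2 ≈ -1224.5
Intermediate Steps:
A = 1 (A = 2 - (-5 - 1*(-6)) = 2 - (-5 + 6) = 2 - 1*1 = 2 - 1 = 1)
z = 2 (z = -5 + (2 + 5)*1 = -5 + 7*1 = -5 + 7 = 2)
P(f, s) = -s/3
U = 4 (U = -1/3*(-12) = 4)
(79/z)*(U - 35) = (79/2)*(4 - 35) = (79*(1/2))*(-31) = (79/2)*(-31) = -2449/2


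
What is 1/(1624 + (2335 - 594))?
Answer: 1/3365 ≈ 0.00029718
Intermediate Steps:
1/(1624 + (2335 - 594)) = 1/(1624 + 1741) = 1/3365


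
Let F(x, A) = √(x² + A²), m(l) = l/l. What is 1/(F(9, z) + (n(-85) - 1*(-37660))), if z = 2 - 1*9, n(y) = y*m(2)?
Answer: 7515/282376099 - √130/1411880495 ≈ 2.6605e-5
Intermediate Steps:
m(l) = 1
n(y) = y (n(y) = y*1 = y)
z = -7 (z = 2 - 9 = -7)
F(x, A) = √(A² + x²)
1/(F(9, z) + (n(-85) - 1*(-37660))) = 1/(√((-7)² + 9²) + (-85 - 1*(-37660))) = 1/(√(49 + 81) + (-85 + 37660)) = 1/(√130 + 37575) = 1/(37575 + √130)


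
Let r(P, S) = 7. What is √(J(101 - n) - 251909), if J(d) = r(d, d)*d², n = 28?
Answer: I*√214606 ≈ 463.26*I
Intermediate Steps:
J(d) = 7*d²
√(J(101 - n) - 251909) = √(7*(101 - 1*28)² - 251909) = √(7*(101 - 28)² - 251909) = √(7*73² - 251909) = √(7*5329 - 251909) = √(37303 - 251909) = √(-214606) = I*√214606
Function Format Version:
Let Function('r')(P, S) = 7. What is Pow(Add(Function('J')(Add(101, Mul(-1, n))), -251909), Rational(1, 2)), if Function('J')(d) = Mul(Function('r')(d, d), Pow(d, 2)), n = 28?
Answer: Mul(I, Pow(214606, Rational(1, 2))) ≈ Mul(463.26, I)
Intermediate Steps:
Function('J')(d) = Mul(7, Pow(d, 2))
Pow(Add(Function('J')(Add(101, Mul(-1, n))), -251909), Rational(1, 2)) = Pow(Add(Mul(7, Pow(Add(101, Mul(-1, 28)), 2)), -251909), Rational(1, 2)) = Pow(Add(Mul(7, Pow(Add(101, -28), 2)), -251909), Rational(1, 2)) = Pow(Add(Mul(7, Pow(73, 2)), -251909), Rational(1, 2)) = Pow(Add(Mul(7, 5329), -251909), Rational(1, 2)) = Pow(Add(37303, -251909), Rational(1, 2)) = Pow(-214606, Rational(1, 2)) = Mul(I, Pow(214606, Rational(1, 2)))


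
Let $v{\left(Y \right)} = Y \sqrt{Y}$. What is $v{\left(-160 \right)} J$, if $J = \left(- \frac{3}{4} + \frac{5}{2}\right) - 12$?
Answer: $6560 i \sqrt{10} \approx 20745.0 i$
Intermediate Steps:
$v{\left(Y \right)} = Y^{\frac{3}{2}}$
$J = - \frac{41}{4}$ ($J = \left(\left(-3\right) \frac{1}{4} + 5 \cdot \frac{1}{2}\right) - 12 = \left(- \frac{3}{4} + \frac{5}{2}\right) - 12 = \frac{7}{4} - 12 = - \frac{41}{4} \approx -10.25$)
$v{\left(-160 \right)} J = \left(-160\right)^{\frac{3}{2}} \left(- \frac{41}{4}\right) = - 640 i \sqrt{10} \left(- \frac{41}{4}\right) = 6560 i \sqrt{10}$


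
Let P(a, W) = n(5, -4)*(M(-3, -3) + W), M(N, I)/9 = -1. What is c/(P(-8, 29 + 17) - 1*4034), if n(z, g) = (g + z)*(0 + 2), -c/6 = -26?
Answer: -13/330 ≈ -0.039394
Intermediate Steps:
c = 156 (c = -6*(-26) = 156)
M(N, I) = -9 (M(N, I) = 9*(-1) = -9)
n(z, g) = 2*g + 2*z (n(z, g) = (g + z)*2 = 2*g + 2*z)
P(a, W) = -18 + 2*W (P(a, W) = (2*(-4) + 2*5)*(-9 + W) = (-8 + 10)*(-9 + W) = 2*(-9 + W) = -18 + 2*W)
c/(P(-8, 29 + 17) - 1*4034) = 156/((-18 + 2*(29 + 17)) - 1*4034) = 156/((-18 + 2*46) - 4034) = 156/((-18 + 92) - 4034) = 156/(74 - 4034) = 156/(-3960) = 156*(-1/3960) = -13/330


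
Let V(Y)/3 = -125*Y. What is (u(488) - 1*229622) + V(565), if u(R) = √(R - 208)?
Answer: -441497 + 2*√70 ≈ -4.4148e+5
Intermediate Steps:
u(R) = √(-208 + R)
V(Y) = -375*Y (V(Y) = 3*(-125*Y) = -375*Y)
(u(488) - 1*229622) + V(565) = (√(-208 + 488) - 1*229622) - 375*565 = (√280 - 229622) - 211875 = (2*√70 - 229622) - 211875 = (-229622 + 2*√70) - 211875 = -441497 + 2*√70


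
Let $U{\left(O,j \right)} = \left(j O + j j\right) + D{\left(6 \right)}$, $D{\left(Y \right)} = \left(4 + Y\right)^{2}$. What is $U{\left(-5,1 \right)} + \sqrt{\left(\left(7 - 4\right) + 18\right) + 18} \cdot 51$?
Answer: $96 + 51 \sqrt{39} \approx 414.5$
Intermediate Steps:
$U{\left(O,j \right)} = 100 + j^{2} + O j$ ($U{\left(O,j \right)} = \left(j O + j j\right) + \left(4 + 6\right)^{2} = \left(O j + j^{2}\right) + 10^{2} = \left(j^{2} + O j\right) + 100 = 100 + j^{2} + O j$)
$U{\left(-5,1 \right)} + \sqrt{\left(\left(7 - 4\right) + 18\right) + 18} \cdot 51 = \left(100 + 1^{2} - 5\right) + \sqrt{\left(\left(7 - 4\right) + 18\right) + 18} \cdot 51 = \left(100 + 1 - 5\right) + \sqrt{\left(3 + 18\right) + 18} \cdot 51 = 96 + \sqrt{21 + 18} \cdot 51 = 96 + \sqrt{39} \cdot 51 = 96 + 51 \sqrt{39}$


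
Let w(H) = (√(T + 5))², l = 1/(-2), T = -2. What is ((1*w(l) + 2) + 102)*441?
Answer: 47187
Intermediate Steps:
l = -½ ≈ -0.50000
w(H) = 3 (w(H) = (√(-2 + 5))² = (√3)² = 3)
((1*w(l) + 2) + 102)*441 = ((1*3 + 2) + 102)*441 = ((3 + 2) + 102)*441 = (5 + 102)*441 = 107*441 = 47187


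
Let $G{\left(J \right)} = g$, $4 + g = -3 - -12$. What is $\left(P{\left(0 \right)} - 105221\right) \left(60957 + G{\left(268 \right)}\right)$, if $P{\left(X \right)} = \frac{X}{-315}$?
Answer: $-6414482602$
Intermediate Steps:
$P{\left(X \right)} = - \frac{X}{315}$ ($P{\left(X \right)} = X \left(- \frac{1}{315}\right) = - \frac{X}{315}$)
$g = 5$ ($g = -4 - -9 = -4 + \left(-3 + 12\right) = -4 + 9 = 5$)
$G{\left(J \right)} = 5$
$\left(P{\left(0 \right)} - 105221\right) \left(60957 + G{\left(268 \right)}\right) = \left(\left(- \frac{1}{315}\right) 0 - 105221\right) \left(60957 + 5\right) = \left(0 - 105221\right) 60962 = \left(-105221\right) 60962 = -6414482602$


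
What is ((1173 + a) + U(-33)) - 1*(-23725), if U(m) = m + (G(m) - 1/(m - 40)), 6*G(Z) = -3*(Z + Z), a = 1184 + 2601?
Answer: 2093860/73 ≈ 28683.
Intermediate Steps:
a = 3785
G(Z) = -Z (G(Z) = (-3*(Z + Z))/6 = (-6*Z)/6 = -Z)
U(m) = -1/(-40 + m) (U(m) = m + (-m - 1/(m - 40)) = m + (-m - 1/(-40 + m)) = -1/(-40 + m))
((1173 + a) + U(-33)) - 1*(-23725) = ((1173 + 3785) - 1/(-40 - 33)) - 1*(-23725) = (4958 - 1/(-73)) + 23725 = (4958 - 1*(-1/73)) + 23725 = (4958 + 1/73) + 23725 = 361935/73 + 23725 = 2093860/73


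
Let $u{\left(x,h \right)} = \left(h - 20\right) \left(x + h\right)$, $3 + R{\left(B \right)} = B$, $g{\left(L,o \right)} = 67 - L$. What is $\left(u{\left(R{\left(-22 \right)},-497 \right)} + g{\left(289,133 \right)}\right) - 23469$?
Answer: $246183$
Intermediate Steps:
$R{\left(B \right)} = -3 + B$
$u{\left(x,h \right)} = \left(-20 + h\right) \left(h + x\right)$
$\left(u{\left(R{\left(-22 \right)},-497 \right)} + g{\left(289,133 \right)}\right) - 23469 = \left(\left(\left(-497\right)^{2} - -9940 - 20 \left(-3 - 22\right) - 497 \left(-3 - 22\right)\right) + \left(67 - 289\right)\right) - 23469 = \left(\left(247009 + 9940 - -500 - -12425\right) + \left(67 - 289\right)\right) - 23469 = \left(\left(247009 + 9940 + 500 + 12425\right) - 222\right) - 23469 = \left(269874 - 222\right) - 23469 = 269652 - 23469 = 246183$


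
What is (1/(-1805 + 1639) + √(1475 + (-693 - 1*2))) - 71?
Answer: -11787/166 + 2*√195 ≈ -43.078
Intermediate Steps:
(1/(-1805 + 1639) + √(1475 + (-693 - 1*2))) - 71 = (1/(-166) + √(1475 + (-693 - 2))) - 71 = (-1/166 + √(1475 - 695)) - 71 = (-1/166 + √780) - 71 = (-1/166 + 2*√195) - 71 = -11787/166 + 2*√195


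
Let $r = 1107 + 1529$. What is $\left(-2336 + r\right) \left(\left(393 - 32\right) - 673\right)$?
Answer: $-93600$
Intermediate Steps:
$r = 2636$
$\left(-2336 + r\right) \left(\left(393 - 32\right) - 673\right) = \left(-2336 + 2636\right) \left(\left(393 - 32\right) - 673\right) = 300 \left(\left(393 - 32\right) - 673\right) = 300 \left(361 - 673\right) = 300 \left(-312\right) = -93600$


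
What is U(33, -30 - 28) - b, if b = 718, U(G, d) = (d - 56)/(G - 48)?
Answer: -3552/5 ≈ -710.40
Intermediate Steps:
U(G, d) = (-56 + d)/(-48 + G)
U(33, -30 - 28) - b = (-56 + (-30 - 28))/(-48 + 33) - 1*718 = (-56 - 58)/(-15) - 718 = -1/15*(-114) - 718 = 38/5 - 718 = -3552/5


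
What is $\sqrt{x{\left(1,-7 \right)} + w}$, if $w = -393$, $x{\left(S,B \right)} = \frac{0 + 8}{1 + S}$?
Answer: $i \sqrt{389} \approx 19.723 i$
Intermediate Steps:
$x{\left(S,B \right)} = \frac{8}{1 + S}$
$\sqrt{x{\left(1,-7 \right)} + w} = \sqrt{\frac{8}{1 + 1} - 393} = \sqrt{\frac{8}{2} - 393} = \sqrt{8 \cdot \frac{1}{2} - 393} = \sqrt{4 - 393} = \sqrt{-389} = i \sqrt{389}$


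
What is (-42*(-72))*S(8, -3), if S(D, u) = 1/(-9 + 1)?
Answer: -378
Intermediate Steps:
S(D, u) = -⅛ (S(D, u) = 1/(-8) = -⅛)
(-42*(-72))*S(8, -3) = -42*(-72)*(-⅛) = 3024*(-⅛) = -378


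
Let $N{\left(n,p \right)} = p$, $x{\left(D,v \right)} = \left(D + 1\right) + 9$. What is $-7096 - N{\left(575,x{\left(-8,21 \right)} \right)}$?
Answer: $-7098$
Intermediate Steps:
$x{\left(D,v \right)} = 10 + D$ ($x{\left(D,v \right)} = \left(1 + D\right) + 9 = 10 + D$)
$-7096 - N{\left(575,x{\left(-8,21 \right)} \right)} = -7096 - \left(10 - 8\right) = -7096 - 2 = -7098$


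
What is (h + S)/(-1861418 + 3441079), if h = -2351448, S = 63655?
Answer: -2287793/1579661 ≈ -1.4483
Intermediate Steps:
(h + S)/(-1861418 + 3441079) = (-2351448 + 63655)/(-1861418 + 3441079) = -2287793/1579661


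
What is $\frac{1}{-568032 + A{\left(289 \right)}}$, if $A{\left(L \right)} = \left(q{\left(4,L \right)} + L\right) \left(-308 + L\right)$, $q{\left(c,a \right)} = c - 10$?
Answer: $- \frac{1}{573409} \approx -1.744 \cdot 10^{-6}$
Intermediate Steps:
$q{\left(c,a \right)} = -10 + c$
$A{\left(L \right)} = \left(-308 + L\right) \left(-6 + L\right)$ ($A{\left(L \right)} = \left(\left(-10 + 4\right) + L\right) \left(-308 + L\right) = \left(-6 + L\right) \left(-308 + L\right) = \left(-308 + L\right) \left(-6 + L\right)$)
$\frac{1}{-568032 + A{\left(289 \right)}} = \frac{1}{-568032 + \left(1848 + 289^{2} - 90746\right)} = \frac{1}{-568032 + \left(1848 + 83521 - 90746\right)} = \frac{1}{-568032 - 5377} = \frac{1}{-573409} = - \frac{1}{573409}$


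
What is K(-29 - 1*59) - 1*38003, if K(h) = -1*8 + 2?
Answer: -38009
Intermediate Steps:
K(h) = -6 (K(h) = -8 + 2 = -6)
K(-29 - 1*59) - 1*38003 = -6 - 1*38003 = -6 - 38003 = -38009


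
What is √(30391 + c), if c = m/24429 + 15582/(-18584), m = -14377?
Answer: √391466306312486753955/113497134 ≈ 174.33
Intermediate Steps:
c = -323917423/226994268 (c = -14377/24429 + 15582/(-18584) = -14377*1/24429 + 15582*(-1/18584) = -14377/24429 - 7791/9292 = -323917423/226994268 ≈ -1.4270)
√(30391 + c) = √(30391 - 323917423/226994268) = √(6898258881365/226994268) = √391466306312486753955/113497134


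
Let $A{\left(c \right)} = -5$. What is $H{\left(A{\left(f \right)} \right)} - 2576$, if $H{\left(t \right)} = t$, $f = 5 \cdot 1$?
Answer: $-2581$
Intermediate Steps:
$f = 5$
$H{\left(A{\left(f \right)} \right)} - 2576 = -5 - 2576 = -2581$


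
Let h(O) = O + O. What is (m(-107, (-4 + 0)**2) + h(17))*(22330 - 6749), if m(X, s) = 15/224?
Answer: 118898611/224 ≈ 5.3080e+5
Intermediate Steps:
m(X, s) = 15/224 (m(X, s) = 15*(1/224) = 15/224)
h(O) = 2*O
(m(-107, (-4 + 0)**2) + h(17))*(22330 - 6749) = (15/224 + 2*17)*(22330 - 6749) = (15/224 + 34)*15581 = (7631/224)*15581 = 118898611/224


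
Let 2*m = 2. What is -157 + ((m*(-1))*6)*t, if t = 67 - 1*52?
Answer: -247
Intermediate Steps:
m = 1 (m = (1/2)*2 = 1)
t = 15 (t = 67 - 52 = 15)
-157 + ((m*(-1))*6)*t = -157 + ((1*(-1))*6)*15 = -157 - 1*6*15 = -157 - 6*15 = -157 - 90 = -247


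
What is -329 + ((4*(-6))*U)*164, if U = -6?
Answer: 23287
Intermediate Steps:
-329 + ((4*(-6))*U)*164 = -329 + ((4*(-6))*(-6))*164 = -329 - 24*(-6)*164 = -329 + 144*164 = -329 + 23616 = 23287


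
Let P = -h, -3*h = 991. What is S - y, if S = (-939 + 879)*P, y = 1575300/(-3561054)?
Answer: -11763085830/593509 ≈ -19820.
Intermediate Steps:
h = -991/3 (h = -⅓*991 = -991/3 ≈ -330.33)
y = -262550/593509 (y = 1575300*(-1/3561054) = -262550/593509 ≈ -0.44237)
P = 991/3 (P = -1*(-991/3) = 991/3 ≈ 330.33)
S = -19820 (S = (-939 + 879)*(991/3) = -60*991/3 = -19820)
S - y = -19820 - 1*(-262550/593509) = -19820 + 262550/593509 = -11763085830/593509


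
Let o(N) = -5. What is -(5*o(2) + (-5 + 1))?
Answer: 29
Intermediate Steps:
-(5*o(2) + (-5 + 1)) = -(5*(-5) + (-5 + 1)) = -(-25 - 4) = -1*(-29) = 29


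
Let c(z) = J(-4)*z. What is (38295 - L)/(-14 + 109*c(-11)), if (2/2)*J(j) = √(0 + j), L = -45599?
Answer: -293629/1437650 + 50294453*I/1437650 ≈ -0.20424 + 34.984*I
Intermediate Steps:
J(j) = √j (J(j) = √(0 + j) = √j)
c(z) = 2*I*z (c(z) = √(-4)*z = (2*I)*z = 2*I*z)
(38295 - L)/(-14 + 109*c(-11)) = (38295 - 1*(-45599))/(-14 + 109*(2*I*(-11))) = (38295 + 45599)/(-14 + 109*(-22*I)) = 83894/(-14 - 2398*I) = 83894*((-14 + 2398*I)/5750600) = 41947*(-14 + 2398*I)/2875300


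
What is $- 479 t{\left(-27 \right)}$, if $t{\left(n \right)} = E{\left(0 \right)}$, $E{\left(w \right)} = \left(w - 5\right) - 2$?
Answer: $3353$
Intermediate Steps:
$E{\left(w \right)} = -7 + w$ ($E{\left(w \right)} = \left(-5 + w\right) - 2 = -7 + w$)
$t{\left(n \right)} = -7$ ($t{\left(n \right)} = -7 + 0 = -7$)
$- 479 t{\left(-27 \right)} = \left(-479\right) \left(-7\right) = 3353$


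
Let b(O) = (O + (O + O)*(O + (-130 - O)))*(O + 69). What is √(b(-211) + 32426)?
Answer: 2*I*√1931933 ≈ 2779.9*I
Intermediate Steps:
b(O) = -259*O*(69 + O) (b(O) = (O + (2*O)*(-130))*(69 + O) = (O - 260*O)*(69 + O) = (-259*O)*(69 + O) = -259*O*(69 + O))
√(b(-211) + 32426) = √(-259*(-211)*(69 - 211) + 32426) = √(-259*(-211)*(-142) + 32426) = √(-7760158 + 32426) = √(-7727732) = 2*I*√1931933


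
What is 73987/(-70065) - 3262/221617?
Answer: -16625329009/15527595105 ≈ -1.0707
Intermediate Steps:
73987/(-70065) - 3262/221617 = 73987*(-1/70065) - 3262*1/221617 = -73987/70065 - 3262/221617 = -16625329009/15527595105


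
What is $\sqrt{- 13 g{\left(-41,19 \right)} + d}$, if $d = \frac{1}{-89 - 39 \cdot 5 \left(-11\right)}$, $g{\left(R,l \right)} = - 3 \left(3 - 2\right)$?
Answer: $\frac{\sqrt{41215090}}{1028} \approx 6.245$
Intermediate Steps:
$g{\left(R,l \right)} = -3$ ($g{\left(R,l \right)} = \left(-3\right) 1 = -3$)
$d = \frac{1}{2056}$ ($d = \frac{1}{-89 - -2145} = \frac{1}{-89 + 2145} = \frac{1}{2056} \approx 0.00048638$)
$\sqrt{- 13 g{\left(-41,19 \right)} + d} = \sqrt{\left(-13\right) \left(-3\right) + \frac{1}{2056}} = \sqrt{39 + \frac{1}{2056}} = \sqrt{\frac{80185}{2056}} = \frac{\sqrt{41215090}}{1028}$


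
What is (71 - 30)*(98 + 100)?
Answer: 8118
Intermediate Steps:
(71 - 30)*(98 + 100) = 41*198 = 8118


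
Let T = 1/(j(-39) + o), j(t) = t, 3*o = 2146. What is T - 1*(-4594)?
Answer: 9321229/2029 ≈ 4594.0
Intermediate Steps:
o = 2146/3 (o = (1/3)*2146 = 2146/3 ≈ 715.33)
T = 3/2029 (T = 1/(-39 + 2146/3) = 1/(2029/3) = 3/2029 ≈ 0.0014786)
T - 1*(-4594) = 3/2029 - 1*(-4594) = 3/2029 + 4594 = 9321229/2029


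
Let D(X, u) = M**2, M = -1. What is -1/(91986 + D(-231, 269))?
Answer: -1/91987 ≈ -1.0871e-5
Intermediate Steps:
D(X, u) = 1 (D(X, u) = (-1)**2 = 1)
-1/(91986 + D(-231, 269)) = -1/(91986 + 1) = -1/91987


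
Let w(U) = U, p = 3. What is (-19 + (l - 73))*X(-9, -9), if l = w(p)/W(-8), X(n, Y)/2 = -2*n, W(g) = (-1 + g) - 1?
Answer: -16614/5 ≈ -3322.8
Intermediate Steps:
W(g) = -2 + g
X(n, Y) = -4*n (X(n, Y) = 2*(-2*n) = -4*n)
l = -3/10 (l = 3/(-2 - 8) = 3/(-10) = 3*(-⅒) = -3/10 ≈ -0.30000)
(-19 + (l - 73))*X(-9, -9) = (-19 + (-3/10 - 73))*(-4*(-9)) = (-19 - 733/10)*36 = -923/10*36 = -16614/5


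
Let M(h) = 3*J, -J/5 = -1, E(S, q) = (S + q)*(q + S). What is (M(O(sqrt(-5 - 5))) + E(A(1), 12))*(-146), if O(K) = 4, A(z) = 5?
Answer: -44384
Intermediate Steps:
E(S, q) = (S + q)**2 (E(S, q) = (S + q)*(S + q) = (S + q)**2)
J = 5 (J = -5*(-1) = 5)
M(h) = 15 (M(h) = 3*5 = 15)
(M(O(sqrt(-5 - 5))) + E(A(1), 12))*(-146) = (15 + (5 + 12)**2)*(-146) = (15 + 17**2)*(-146) = (15 + 289)*(-146) = 304*(-146) = -44384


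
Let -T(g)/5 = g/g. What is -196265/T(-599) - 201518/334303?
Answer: 13122194141/334303 ≈ 39252.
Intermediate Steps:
T(g) = -5 (T(g) = -5*g/g = -5*1 = -5)
-196265/T(-599) - 201518/334303 = -196265/(-5) - 201518/334303 = -196265*(-⅕) - 201518*1/334303 = 39253 - 201518/334303 = 13122194141/334303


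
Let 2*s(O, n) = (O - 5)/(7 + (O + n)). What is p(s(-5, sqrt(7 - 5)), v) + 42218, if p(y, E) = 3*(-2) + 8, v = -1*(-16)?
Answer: 42220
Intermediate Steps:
v = 16
s(O, n) = (-5 + O)/(2*(7 + O + n)) (s(O, n) = ((O - 5)/(7 + (O + n)))/2 = ((-5 + O)/(7 + O + n))/2 = (-5 + O)/(2*(7 + O + n)))
p(y, E) = 2 (p(y, E) = -6 + 8 = 2)
p(s(-5, sqrt(7 - 5)), v) + 42218 = 2 + 42218 = 42220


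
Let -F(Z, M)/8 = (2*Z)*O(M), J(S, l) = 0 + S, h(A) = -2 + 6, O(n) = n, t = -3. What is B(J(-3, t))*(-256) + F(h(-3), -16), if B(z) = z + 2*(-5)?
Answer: 4352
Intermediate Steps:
h(A) = 4
J(S, l) = S
B(z) = -10 + z (B(z) = z - 10 = -10 + z)
F(Z, M) = -16*M*Z (F(Z, M) = -8*2*Z*M = -16*M*Z)
B(J(-3, t))*(-256) + F(h(-3), -16) = (-10 - 3)*(-256) - 16*(-16)*4 = -13*(-256) + 1024 = 3328 + 1024 = 4352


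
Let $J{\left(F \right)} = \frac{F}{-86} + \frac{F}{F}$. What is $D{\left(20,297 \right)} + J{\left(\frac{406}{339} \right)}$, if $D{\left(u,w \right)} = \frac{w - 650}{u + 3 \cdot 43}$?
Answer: $- \frac{3003955}{2171973} \approx -1.3831$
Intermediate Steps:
$D{\left(u,w \right)} = \frac{-650 + w}{129 + u}$ ($D{\left(u,w \right)} = \frac{-650 + w}{u + 129} = \frac{-650 + w}{129 + u}$)
$J{\left(F \right)} = 1 - \frac{F}{86}$ ($J{\left(F \right)} = F \left(- \frac{1}{86}\right) + 1 = - \frac{F}{86} + 1 = 1 - \frac{F}{86}$)
$D{\left(20,297 \right)} + J{\left(\frac{406}{339} \right)} = \frac{-650 + 297}{129 + 20} + \left(1 - \frac{406 \cdot \frac{1}{339}}{86}\right) = \frac{1}{149} \left(-353\right) + \left(1 - \frac{406 \cdot \frac{1}{339}}{86}\right) = \frac{1}{149} \left(-353\right) + \left(1 - \frac{203}{14577}\right) = - \frac{353}{149} + \left(1 - \frac{203}{14577}\right) = - \frac{353}{149} + \frac{14374}{14577} = - \frac{3003955}{2171973}$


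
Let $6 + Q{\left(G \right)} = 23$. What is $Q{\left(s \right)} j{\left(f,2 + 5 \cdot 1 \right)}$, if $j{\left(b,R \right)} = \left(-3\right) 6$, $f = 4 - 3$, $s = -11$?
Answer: $-306$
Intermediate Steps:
$Q{\left(G \right)} = 17$ ($Q{\left(G \right)} = -6 + 23 = 17$)
$f = 1$
$j{\left(b,R \right)} = -18$
$Q{\left(s \right)} j{\left(f,2 + 5 \cdot 1 \right)} = 17 \left(-18\right) = -306$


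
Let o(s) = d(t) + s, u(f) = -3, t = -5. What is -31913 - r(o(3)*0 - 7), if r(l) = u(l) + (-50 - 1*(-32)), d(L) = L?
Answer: -31892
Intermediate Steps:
o(s) = -5 + s
r(l) = -21 (r(l) = -3 + (-50 - 1*(-32)) = -3 + (-50 + 32) = -3 - 18 = -21)
-31913 - r(o(3)*0 - 7) = -31913 - 1*(-21) = -31913 + 21 = -31892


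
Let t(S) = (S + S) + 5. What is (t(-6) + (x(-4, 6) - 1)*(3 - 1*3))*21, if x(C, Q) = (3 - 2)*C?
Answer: -147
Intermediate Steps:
x(C, Q) = C (x(C, Q) = 1*C = C)
t(S) = 5 + 2*S (t(S) = 2*S + 5 = 5 + 2*S)
(t(-6) + (x(-4, 6) - 1)*(3 - 1*3))*21 = ((5 + 2*(-6)) + (-4 - 1)*(3 - 1*3))*21 = ((5 - 12) - 5*(3 - 3))*21 = (-7 - 5*0)*21 = (-7 + 0)*21 = -7*21 = -147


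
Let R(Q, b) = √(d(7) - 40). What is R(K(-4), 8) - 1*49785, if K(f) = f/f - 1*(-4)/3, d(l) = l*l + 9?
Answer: -49785 + 3*√2 ≈ -49781.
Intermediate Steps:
d(l) = 9 + l² (d(l) = l² + 9 = 9 + l²)
K(f) = 7/3 (K(f) = 1 + 4*(⅓) = 1 + 4/3 = 7/3)
R(Q, b) = 3*√2 (R(Q, b) = √((9 + 7²) - 40) = √((9 + 49) - 40) = √(58 - 40) = √18 = 3*√2)
R(K(-4), 8) - 1*49785 = 3*√2 - 1*49785 = 3*√2 - 49785 = -49785 + 3*√2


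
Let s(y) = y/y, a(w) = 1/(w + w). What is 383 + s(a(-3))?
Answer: 384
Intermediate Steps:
a(w) = 1/(2*w)
s(y) = 1
383 + s(a(-3)) = 383 + 1 = 384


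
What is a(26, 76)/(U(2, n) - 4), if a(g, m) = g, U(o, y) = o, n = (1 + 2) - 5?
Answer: -13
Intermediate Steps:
n = -2 (n = 3 - 5 = -2)
a(26, 76)/(U(2, n) - 4) = 26/(2 - 4) = 26/(-2) = 26*(-½) = -13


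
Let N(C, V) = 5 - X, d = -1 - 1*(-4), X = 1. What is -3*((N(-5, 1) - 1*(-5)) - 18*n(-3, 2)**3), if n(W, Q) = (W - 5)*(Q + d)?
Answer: -3456027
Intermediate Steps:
d = 3 (d = -1 + 4 = 3)
n(W, Q) = (-5 + W)*(3 + Q) (n(W, Q) = (W - 5)*(Q + 3) = (-5 + W)*(3 + Q))
N(C, V) = 4 (N(C, V) = 5 - 1*1 = 5 - 1 = 4)
-3*((N(-5, 1) - 1*(-5)) - 18*n(-3, 2)**3) = -3*((4 - 1*(-5)) - 18*(-15 - 5*2 + 3*(-3) + 2*(-3))**3) = -3*((4 + 5) - 18*(-15 - 10 - 9 - 6)**3) = -3*(9 - 18*(-40)**3) = -3*(9 - 18*(-64000)) = -3*(9 + 1152000) = -3*1152009 = -3456027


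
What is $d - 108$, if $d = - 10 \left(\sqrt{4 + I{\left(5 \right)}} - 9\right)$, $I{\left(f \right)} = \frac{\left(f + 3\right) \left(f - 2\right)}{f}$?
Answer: $-18 - 4 \sqrt{55} \approx -47.665$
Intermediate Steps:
$I{\left(f \right)} = \frac{\left(-2 + f\right) \left(3 + f\right)}{f}$ ($I{\left(f \right)} = \frac{\left(3 + f\right) \left(-2 + f\right)}{f} = \frac{\left(-2 + f\right) \left(3 + f\right)}{f}$)
$d = 90 - 4 \sqrt{55}$ ($d = - 10 \left(\sqrt{4 + \left(1 + 5 - \frac{6}{5}\right)} - 9\right) = - 10 \left(\sqrt{4 + \frac{24}{5}} - 9\right) = - 10 \left(\sqrt{\frac{44}{5}} - 9\right) = - 10 \left(\frac{2 \sqrt{55}}{5} - 9\right) = - 10 \left(-9 + \frac{2 \sqrt{55}}{5}\right) = 90 - 4 \sqrt{55} \approx 60.335$)
$d - 108 = \left(90 - 4 \sqrt{55}\right) - 108 = -18 - 4 \sqrt{55}$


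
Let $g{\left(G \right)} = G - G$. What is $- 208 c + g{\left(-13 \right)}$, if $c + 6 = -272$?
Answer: $57824$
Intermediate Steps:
$g{\left(G \right)} = 0$
$c = -278$ ($c = -6 - 272 = -278$)
$- 208 c + g{\left(-13 \right)} = \left(-208\right) \left(-278\right) + 0 = 57824 + 0 = 57824$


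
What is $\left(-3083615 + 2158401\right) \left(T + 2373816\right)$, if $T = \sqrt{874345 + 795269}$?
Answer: $-2196287796624 - 925214 \sqrt{1669614} \approx -2.1975 \cdot 10^{12}$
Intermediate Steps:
$T = \sqrt{1669614} \approx 1292.1$
$\left(-3083615 + 2158401\right) \left(T + 2373816\right) = \left(-3083615 + 2158401\right) \left(\sqrt{1669614} + 2373816\right) = - 925214 \left(2373816 + \sqrt{1669614}\right) = -2196287796624 - 925214 \sqrt{1669614}$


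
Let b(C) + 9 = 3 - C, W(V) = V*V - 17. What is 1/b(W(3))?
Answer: ½ ≈ 0.50000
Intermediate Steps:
W(V) = -17 + V² (W(V) = V² - 17 = -17 + V²)
b(C) = -6 - C (b(C) = -9 + (3 - C) = -6 - C)
1/b(W(3)) = 1/(-6 - (-17 + 3²)) = 1/(-6 - (-17 + 9)) = 1/(-6 - 1*(-8)) = 1/(-6 + 8) = 1/2 = ½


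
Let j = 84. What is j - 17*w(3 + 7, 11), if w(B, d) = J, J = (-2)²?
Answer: 16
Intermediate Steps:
J = 4
w(B, d) = 4
j - 17*w(3 + 7, 11) = 84 - 17*4 = 84 - 68 = 16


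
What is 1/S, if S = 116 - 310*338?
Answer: -1/104664 ≈ -9.5544e-6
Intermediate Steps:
S = -104664 (S = 116 - 104780 = -104664)
1/S = 1/(-104664) = -1/104664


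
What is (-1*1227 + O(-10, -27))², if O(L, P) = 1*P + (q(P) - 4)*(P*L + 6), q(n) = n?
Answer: 96236100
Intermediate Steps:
O(L, P) = P + (-4 + P)*(6 + L*P) (O(L, P) = 1*P + (P - 4)*(P*L + 6) = P + (-4 + P)*(L*P + 6) = P + (-4 + P)*(6 + L*P))
(-1*1227 + O(-10, -27))² = (-1*1227 + (-24 + 7*(-27) - 10*(-27)² - 4*(-10)*(-27)))² = (-1227 + (-24 - 189 - 10*729 - 1080))² = (-1227 + (-24 - 189 - 7290 - 1080))² = (-1227 - 8583)² = (-9810)² = 96236100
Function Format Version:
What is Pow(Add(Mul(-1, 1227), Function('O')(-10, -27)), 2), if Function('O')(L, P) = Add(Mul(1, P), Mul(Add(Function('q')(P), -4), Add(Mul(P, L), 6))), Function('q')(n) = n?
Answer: 96236100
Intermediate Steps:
Function('O')(L, P) = Add(P, Mul(Add(-4, P), Add(6, Mul(L, P)))) (Function('O')(L, P) = Add(Mul(1, P), Mul(Add(P, -4), Add(Mul(P, L), 6))) = Add(P, Mul(Add(-4, P), Add(Mul(L, P), 6))) = Add(P, Mul(Add(-4, P), Add(6, Mul(L, P)))))
Pow(Add(Mul(-1, 1227), Function('O')(-10, -27)), 2) = Pow(Add(Mul(-1, 1227), Add(-24, Mul(7, -27), Mul(-10, Pow(-27, 2)), Mul(-4, -10, -27))), 2) = Pow(Add(-1227, Add(-24, -189, Mul(-10, 729), -1080)), 2) = Pow(Add(-1227, Add(-24, -189, -7290, -1080)), 2) = Pow(Add(-1227, -8583), 2) = Pow(-9810, 2) = 96236100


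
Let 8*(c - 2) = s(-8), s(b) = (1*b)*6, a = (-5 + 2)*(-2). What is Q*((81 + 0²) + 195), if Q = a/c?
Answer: -414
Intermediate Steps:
a = 6 (a = -3*(-2) = 6)
s(b) = 6*b (s(b) = b*6 = 6*b)
c = -4 (c = 2 + (6*(-8))/8 = 2 + (⅛)*(-48) = 2 - 6 = -4)
Q = -3/2 (Q = 6/(-4) = 6*(-¼) = -3/2 ≈ -1.5000)
Q*((81 + 0²) + 195) = -3*((81 + 0²) + 195)/2 = -3*((81 + 0) + 195)/2 = -3*(81 + 195)/2 = -3/2*276 = -414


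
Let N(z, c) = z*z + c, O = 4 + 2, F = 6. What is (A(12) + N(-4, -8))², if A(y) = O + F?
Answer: 400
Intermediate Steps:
O = 6
N(z, c) = c + z² (N(z, c) = z² + c = c + z²)
A(y) = 12 (A(y) = 6 + 6 = 12)
(A(12) + N(-4, -8))² = (12 + (-8 + (-4)²))² = (12 + (-8 + 16))² = (12 + 8)² = 20² = 400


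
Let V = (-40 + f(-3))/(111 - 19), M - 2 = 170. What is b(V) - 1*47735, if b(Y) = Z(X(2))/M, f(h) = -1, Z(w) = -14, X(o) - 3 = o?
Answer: -4105217/86 ≈ -47735.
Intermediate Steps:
X(o) = 3 + o
M = 172 (M = 2 + 170 = 172)
V = -41/92 (V = (-40 - 1)/(111 - 19) = -41/92 ≈ -0.44565)
b(Y) = -7/86 (b(Y) = -14/172 = -14*1/172 = -7/86)
b(V) - 1*47735 = -7/86 - 1*47735 = -7/86 - 47735 = -4105217/86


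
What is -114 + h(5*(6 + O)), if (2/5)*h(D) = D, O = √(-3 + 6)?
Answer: -39 + 25*√3/2 ≈ -17.349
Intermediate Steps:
O = √3 ≈ 1.7320
h(D) = 5*D/2
-114 + h(5*(6 + O)) = -114 + 5*(5*(6 + √3))/2 = -114 + 5*(30 + 5*√3)/2 = -114 + (75 + 25*√3/2) = -39 + 25*√3/2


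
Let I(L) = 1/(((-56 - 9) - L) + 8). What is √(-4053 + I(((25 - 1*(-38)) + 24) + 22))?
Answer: I*√111684634/166 ≈ 63.663*I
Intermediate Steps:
I(L) = 1/(-57 - L) (I(L) = 1/((-65 - L) + 8) = 1/(-57 - L))
√(-4053 + I(((25 - 1*(-38)) + 24) + 22)) = √(-4053 - 1/(57 + (((25 - 1*(-38)) + 24) + 22))) = √(-4053 - 1/(57 + (((25 + 38) + 24) + 22))) = √(-4053 - 1/(57 + ((63 + 24) + 22))) = √(-4053 - 1/(57 + (87 + 22))) = √(-4053 - 1/(57 + 109)) = √(-4053 - 1/166) = √(-672799/166) = I*√111684634/166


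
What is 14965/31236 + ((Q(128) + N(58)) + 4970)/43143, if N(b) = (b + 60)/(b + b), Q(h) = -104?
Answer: 2570241469/4342314188 ≈ 0.59191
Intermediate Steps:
N(b) = (60 + b)/(2*b) (N(b) = (60 + b)/((2*b)) = (60 + b)*(1/(2*b)) = (60 + b)/(2*b))
14965/31236 + ((Q(128) + N(58)) + 4970)/43143 = 14965/31236 + ((-104 + (½)*(60 + 58)/58) + 4970)/43143 = 14965*(1/31236) + ((-104 + (½)*(1/58)*118) + 4970)*(1/43143) = 14965/31236 + ((-104 + 59/58) + 4970)*(1/43143) = 14965/31236 + (-5973/58 + 4970)*(1/43143) = 14965/31236 + (282287/58)*(1/43143) = 14965/31236 + 282287/2502294 = 2570241469/4342314188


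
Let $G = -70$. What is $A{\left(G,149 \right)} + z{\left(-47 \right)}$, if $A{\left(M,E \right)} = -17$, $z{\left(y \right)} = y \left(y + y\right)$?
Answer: $4401$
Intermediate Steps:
$z{\left(y \right)} = 2 y^{2}$ ($z{\left(y \right)} = y 2 y = 2 y^{2}$)
$A{\left(G,149 \right)} + z{\left(-47 \right)} = -17 + 2 \left(-47\right)^{2} = -17 + 2 \cdot 2209 = -17 + 4418 = 4401$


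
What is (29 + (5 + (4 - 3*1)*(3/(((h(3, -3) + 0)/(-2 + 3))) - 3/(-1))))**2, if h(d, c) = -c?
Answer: 1444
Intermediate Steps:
(29 + (5 + (4 - 3*1)*(3/(((h(3, -3) + 0)/(-2 + 3))) - 3/(-1))))**2 = (29 + (5 + (4 - 3*1)*(3/(((-1*(-3) + 0)/(-2 + 3))) - 3/(-1))))**2 = (29 + (5 + (4 - 3)*(3/(((3 + 0)/1)) - 3*(-1))))**2 = (29 + (5 + 1*(3/((3*1)) + 3)))**2 = (29 + (5 + 1*(3/3 + 3)))**2 = (29 + (5 + 1*(3*(1/3) + 3)))**2 = (29 + (5 + 1*(1 + 3)))**2 = (29 + (5 + 1*4))**2 = (29 + (5 + 4))**2 = (29 + 9)**2 = 38**2 = 1444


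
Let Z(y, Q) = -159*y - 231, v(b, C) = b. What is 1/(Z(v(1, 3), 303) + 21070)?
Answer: 1/20680 ≈ 4.8356e-5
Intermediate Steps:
Z(y, Q) = -231 - 159*y
1/(Z(v(1, 3), 303) + 21070) = 1/((-231 - 159*1) + 21070) = 1/((-231 - 159) + 21070) = 1/(-390 + 21070) = 1/20680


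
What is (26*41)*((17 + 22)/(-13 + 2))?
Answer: -41574/11 ≈ -3779.5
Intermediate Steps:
(26*41)*((17 + 22)/(-13 + 2)) = 1066*(39/(-11)) = 1066*(39*(-1/11)) = 1066*(-39/11) = -41574/11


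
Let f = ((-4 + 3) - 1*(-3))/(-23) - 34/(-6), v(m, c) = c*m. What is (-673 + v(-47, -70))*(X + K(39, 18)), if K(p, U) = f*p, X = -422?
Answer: -12302517/23 ≈ -5.3489e+5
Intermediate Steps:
f = 385/69 (f = (-1 + 3)*(-1/23) - 34*(-⅙) = 2*(-1/23) + 17/3 = -2/23 + 17/3 = 385/69 ≈ 5.5797)
K(p, U) = 385*p/69
(-673 + v(-47, -70))*(X + K(39, 18)) = (-673 - 70*(-47))*(-422 + (385/69)*39) = (-673 + 3290)*(-422 + 5005/23) = 2617*(-4701/23) = -12302517/23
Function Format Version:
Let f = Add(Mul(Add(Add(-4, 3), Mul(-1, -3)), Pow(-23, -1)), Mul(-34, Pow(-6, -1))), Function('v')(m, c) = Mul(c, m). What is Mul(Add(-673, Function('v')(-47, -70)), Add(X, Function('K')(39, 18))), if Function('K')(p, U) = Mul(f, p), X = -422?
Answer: Rational(-12302517, 23) ≈ -5.3489e+5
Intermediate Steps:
f = Rational(385, 69) (f = Add(Mul(Add(-1, 3), Rational(-1, 23)), Mul(-34, Rational(-1, 6))) = Add(Mul(2, Rational(-1, 23)), Rational(17, 3)) = Add(Rational(-2, 23), Rational(17, 3)) = Rational(385, 69) ≈ 5.5797)
Function('K')(p, U) = Mul(Rational(385, 69), p)
Mul(Add(-673, Function('v')(-47, -70)), Add(X, Function('K')(39, 18))) = Mul(Add(-673, Mul(-70, -47)), Add(-422, Mul(Rational(385, 69), 39))) = Mul(Add(-673, 3290), Add(-422, Rational(5005, 23))) = Mul(2617, Rational(-4701, 23)) = Rational(-12302517, 23)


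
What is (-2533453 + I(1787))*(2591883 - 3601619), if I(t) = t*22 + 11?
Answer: 2518410830208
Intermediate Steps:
I(t) = 11 + 22*t (I(t) = 22*t + 11 = 11 + 22*t)
(-2533453 + I(1787))*(2591883 - 3601619) = (-2533453 + (11 + 22*1787))*(2591883 - 3601619) = (-2533453 + (11 + 39314))*(-1009736) = (-2533453 + 39325)*(-1009736) = -2494128*(-1009736) = 2518410830208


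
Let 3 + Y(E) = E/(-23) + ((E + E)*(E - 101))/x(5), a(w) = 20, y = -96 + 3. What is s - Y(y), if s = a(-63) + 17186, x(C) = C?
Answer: 1148638/115 ≈ 9988.2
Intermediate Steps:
y = -93
Y(E) = -3 - E/23 + 2*E*(-101 + E)/5 (Y(E) = -3 + (E/(-23) + ((E + E)*(E - 101))/5) = -3 + (E*(-1/23) + ((2*E)*(-101 + E))*(⅕)) = -3 + (-E/23 + (2*E*(-101 + E))*(⅕)) = -3 + (-E/23 + 2*E*(-101 + E)/5) = -3 - E/23 + 2*E*(-101 + E)/5)
s = 17206 (s = 20 + 17186 = 17206)
s - Y(y) = 17206 - (-3 - 4651/115*(-93) + (⅖)*(-93)²) = 17206 - (-3 + 432543/115 + (⅖)*8649) = 17206 - (-3 + 432543/115 + 17298/5) = 17206 - 1*830052/115 = 17206 - 830052/115 = 1148638/115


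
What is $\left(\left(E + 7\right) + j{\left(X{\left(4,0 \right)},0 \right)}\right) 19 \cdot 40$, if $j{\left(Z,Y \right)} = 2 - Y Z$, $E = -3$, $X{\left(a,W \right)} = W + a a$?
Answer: $4560$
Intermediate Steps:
$X{\left(a,W \right)} = W + a^{2}$
$j{\left(Z,Y \right)} = 2 - Y Z$
$\left(\left(E + 7\right) + j{\left(X{\left(4,0 \right)},0 \right)}\right) 19 \cdot 40 = \left(\left(-3 + 7\right) + \left(2 - 0 \left(0 + 4^{2}\right)\right)\right) 19 \cdot 40 = \left(4 + \left(2 - 0 \left(0 + 16\right)\right)\right) 19 \cdot 40 = \left(4 + \left(2 - 0 \cdot 16\right)\right) 19 \cdot 40 = \left(4 + \left(2 + 0\right)\right) 19 \cdot 40 = \left(4 + 2\right) 19 \cdot 40 = 6 \cdot 19 \cdot 40 = 114 \cdot 40 = 4560$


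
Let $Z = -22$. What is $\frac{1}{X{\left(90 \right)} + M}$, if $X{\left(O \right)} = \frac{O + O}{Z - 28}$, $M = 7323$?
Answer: $\frac{5}{36597} \approx 0.00013662$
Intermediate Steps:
$X{\left(O \right)} = - \frac{O}{25}$ ($X{\left(O \right)} = \frac{O + O}{-22 - 28} = \frac{2 O}{-50} = 2 O \left(- \frac{1}{50}\right) = - \frac{O}{25}$)
$\frac{1}{X{\left(90 \right)} + M} = \frac{1}{\left(- \frac{1}{25}\right) 90 + 7323} = \frac{1}{- \frac{18}{5} + 7323} = \frac{1}{\frac{36597}{5}} = \frac{5}{36597}$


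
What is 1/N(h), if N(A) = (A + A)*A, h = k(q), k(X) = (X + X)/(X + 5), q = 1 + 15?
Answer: 441/2048 ≈ 0.21533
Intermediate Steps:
q = 16
k(X) = 2*X/(5 + X) (k(X) = (2*X)/(5 + X) = 2*X/(5 + X))
h = 32/21 (h = 2*16/(5 + 16) = 2*16/21 = 2*16*(1/21) = 32/21 ≈ 1.5238)
N(A) = 2*A² (N(A) = (2*A)*A = 2*A²)
1/N(h) = 1/(2*(32/21)²) = 1/(2*(1024/441)) = 1/(2048/441) = 441/2048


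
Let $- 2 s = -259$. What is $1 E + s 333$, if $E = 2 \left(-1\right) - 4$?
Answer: $\frac{86235}{2} \approx 43118.0$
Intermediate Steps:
$E = -6$ ($E = -2 - 4 = -6$)
$s = \frac{259}{2}$ ($s = \left(- \frac{1}{2}\right) \left(-259\right) = \frac{259}{2} \approx 129.5$)
$1 E + s 333 = 1 \left(-6\right) + \frac{259}{2} \cdot 333 = -6 + \frac{86247}{2} = \frac{86235}{2}$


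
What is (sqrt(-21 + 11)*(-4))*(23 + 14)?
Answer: -148*I*sqrt(10) ≈ -468.02*I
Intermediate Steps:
(sqrt(-21 + 11)*(-4))*(23 + 14) = (sqrt(-10)*(-4))*37 = ((I*sqrt(10))*(-4))*37 = -4*I*sqrt(10)*37 = -148*I*sqrt(10)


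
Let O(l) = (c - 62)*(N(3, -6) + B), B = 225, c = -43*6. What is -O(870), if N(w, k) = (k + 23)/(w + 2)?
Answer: 73088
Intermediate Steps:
c = -258
N(w, k) = (23 + k)/(2 + w)
O(l) = -73088 (O(l) = (-258 - 62)*((23 - 6)/(2 + 3) + 225) = -320*(17/5 + 225) = -320*1142/5 = -73088)
-O(870) = -1*(-73088) = 73088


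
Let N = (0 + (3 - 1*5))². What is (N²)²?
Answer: 256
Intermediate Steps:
N = 4 (N = (0 + (3 - 5))² = (0 - 2)² = (-2)² = 4)
(N²)² = (4²)² = 16² = 256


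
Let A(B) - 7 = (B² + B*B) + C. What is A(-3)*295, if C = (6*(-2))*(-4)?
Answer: 21535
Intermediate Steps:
C = 48 (C = -12*(-4) = 48)
A(B) = 55 + 2*B² (A(B) = 7 + ((B² + B*B) + 48) = 7 + ((B² + B²) + 48) = 7 + (2*B² + 48) = 7 + (48 + 2*B²) = 55 + 2*B²)
A(-3)*295 = (55 + 2*(-3)²)*295 = (55 + 2*9)*295 = (55 + 18)*295 = 73*295 = 21535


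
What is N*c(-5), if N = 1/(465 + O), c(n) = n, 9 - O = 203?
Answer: -5/271 ≈ -0.018450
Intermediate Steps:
O = -194 (O = 9 - 1*203 = 9 - 203 = -194)
N = 1/271 (N = 1/(465 - 194) = 1/271 ≈ 0.0036900)
N*c(-5) = (1/271)*(-5) = -5/271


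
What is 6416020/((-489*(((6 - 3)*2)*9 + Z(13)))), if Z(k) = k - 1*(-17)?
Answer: -1604005/10269 ≈ -156.20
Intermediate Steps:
Z(k) = 17 + k (Z(k) = k + 17 = 17 + k)
6416020/((-489*(((6 - 3)*2)*9 + Z(13)))) = 6416020/((-489*(((6 - 3)*2)*9 + (17 + 13)))) = 6416020/((-489*((3*2)*9 + 30))) = 6416020/((-489*(6*9 + 30))) = 6416020/((-489*(54 + 30))) = 6416020/((-489*84)) = 6416020/(-41076) = 6416020*(-1/41076) = -1604005/10269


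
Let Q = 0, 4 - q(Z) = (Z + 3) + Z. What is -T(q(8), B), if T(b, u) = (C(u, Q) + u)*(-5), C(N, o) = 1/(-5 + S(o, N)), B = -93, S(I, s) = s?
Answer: -45575/98 ≈ -465.05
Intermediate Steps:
q(Z) = 1 - 2*Z (q(Z) = 4 - ((Z + 3) + Z) = 4 - ((3 + Z) + Z) = 4 - (3 + 2*Z) = 4 + (-3 - 2*Z) = 1 - 2*Z)
C(N, o) = 1/(-5 + N)
T(b, u) = -5*u - 5/(-5 + u) (T(b, u) = (1/(-5 + u) + u)*(-5) = (u + 1/(-5 + u))*(-5) = -5*u - 5/(-5 + u))
-T(q(8), B) = -5*(-1 - 1*(-93)*(-5 - 93))/(-5 - 93) = -5*(-1 - 1*(-93)*(-98))/(-98) = -5*(-1)*(-1 - 9114)/98 = -5*(-1)*(-9115)/98 = -1*45575/98 = -45575/98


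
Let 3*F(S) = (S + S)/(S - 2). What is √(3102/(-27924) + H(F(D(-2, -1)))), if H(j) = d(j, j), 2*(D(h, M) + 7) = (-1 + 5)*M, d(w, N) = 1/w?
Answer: √83932563/6981 ≈ 1.3123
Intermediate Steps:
D(h, M) = -7 + 2*M (D(h, M) = -7 + ((-1 + 5)*M)/2 = -7 + (4*M)/2 = -7 + 2*M)
F(S) = 2*S/(3*(-2 + S)) (F(S) = ((S + S)/(S - 2))/3 = ((2*S)/(-2 + S))/3 = (2*S/(-2 + S))/3 = 2*S/(3*(-2 + S)))
H(j) = 1/j
√(3102/(-27924) + H(F(D(-2, -1)))) = √(3102/(-27924) + 1/(2*(-7 + 2*(-1))/(3*(-2 + (-7 + 2*(-1)))))) = √(3102*(-1/27924) + 1/(2*(-7 - 2)/(3*(-2 + (-7 - 2))))) = √(-517/4654 + 1/((⅔)*(-9)/(-2 - 9))) = √(-517/4654 + 1/((⅔)*(-9)/(-11))) = √(-517/4654 + 1/((⅔)*(-9)*(-1/11))) = √(-517/4654 + 1/(6/11)) = √(-517/4654 + 11/6) = √(12023/6981) = √83932563/6981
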